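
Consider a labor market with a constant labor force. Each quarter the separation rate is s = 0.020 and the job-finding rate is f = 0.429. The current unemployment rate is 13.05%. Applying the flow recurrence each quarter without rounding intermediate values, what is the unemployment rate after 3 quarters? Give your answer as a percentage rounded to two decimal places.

With a fixed labor force, u_{t+1} = u_t + s·(1−u_t) − f·u_t = u_t·(1−s−f) + s.
Here 1−s−f = 0.551 and s = 0.020.
u_1 = 0.130500 × 0.551 + 0.020 = 0.091906.
u_2 = 0.091906 × 0.551 + 0.020 = 0.070640.
u_3 = 0.070640 × 0.551 + 0.020 = 0.058923.

Unemployment rate after three quarters ≈ 5.89%.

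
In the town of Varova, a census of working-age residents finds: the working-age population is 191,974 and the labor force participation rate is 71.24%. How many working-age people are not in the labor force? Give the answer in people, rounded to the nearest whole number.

About 55,212 are not in the labor force.

Share not in the labor force = 1 − 0.7124 = 0.2876.
Not in labor force = 0.2876 × 191,974 ≈ 55,212.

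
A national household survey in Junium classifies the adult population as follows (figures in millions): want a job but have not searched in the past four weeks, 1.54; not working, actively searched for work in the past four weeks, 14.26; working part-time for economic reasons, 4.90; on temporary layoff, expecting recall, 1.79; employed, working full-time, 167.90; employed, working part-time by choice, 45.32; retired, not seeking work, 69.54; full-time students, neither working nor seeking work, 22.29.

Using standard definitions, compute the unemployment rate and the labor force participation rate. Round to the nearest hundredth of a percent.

Employed = 4.90 + 167.90 + 45.32 = 218.12 million (anyone who worked, including part-time for economic reasons, counts as employed).
Unemployed = 14.26 + 1.79 = 16.05 million (jobless and actively searching, or on temporary layoff).
Labor force = 218.12 + 16.05 = 234.17 million.
Not in labor force = 1.54 + 69.54 + 22.29 = 93.37 million (those not working and not actively searching are outside the labor force — including those who want a job but have given up searching).
Civilian working-age population = 234.17 + 93.37 = 327.54 million.
Unemployment rate = 16.05 / 234.17 = 6.85%.
Labor force participation rate = 234.17 / 327.54 = 71.49%.

Unemployment rate ≈ 6.85%; labor force participation rate ≈ 71.49%.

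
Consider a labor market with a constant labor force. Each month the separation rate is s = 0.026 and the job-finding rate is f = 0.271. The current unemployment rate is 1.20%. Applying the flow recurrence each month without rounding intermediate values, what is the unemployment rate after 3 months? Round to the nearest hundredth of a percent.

Unemployment rate after three months ≈ 6.13%.

With a fixed labor force, u_{t+1} = u_t + s·(1−u_t) − f·u_t = u_t·(1−s−f) + s.
Here 1−s−f = 0.703 and s = 0.026.
u_1 = 0.012000 × 0.703 + 0.026 = 0.034436.
u_2 = 0.034436 × 0.703 + 0.026 = 0.050209.
u_3 = 0.050209 × 0.703 + 0.026 = 0.061297.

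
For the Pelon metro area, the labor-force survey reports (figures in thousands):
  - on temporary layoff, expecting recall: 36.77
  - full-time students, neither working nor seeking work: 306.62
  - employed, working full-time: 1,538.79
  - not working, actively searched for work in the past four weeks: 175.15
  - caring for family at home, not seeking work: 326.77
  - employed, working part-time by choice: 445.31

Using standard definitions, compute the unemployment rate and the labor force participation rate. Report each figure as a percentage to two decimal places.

Employed = 1,538.79 + 445.31 = 1,984.10 thousand.
Unemployed = 36.77 + 175.15 = 211.92 thousand (jobless and actively searching, or on temporary layoff).
Labor force = 1,984.10 + 211.92 = 2,196.02 thousand.
Not in labor force = 306.62 + 326.77 = 633.39 thousand (those not working and not actively searching are outside the labor force).
Civilian working-age population = 2,196.02 + 633.39 = 2,829.41 thousand.
Unemployment rate = 211.92 / 2,196.02 = 9.65%.
Labor force participation rate = 2,196.02 / 2,829.41 = 77.61%.

Unemployment rate ≈ 9.65%; labor force participation rate ≈ 77.61%.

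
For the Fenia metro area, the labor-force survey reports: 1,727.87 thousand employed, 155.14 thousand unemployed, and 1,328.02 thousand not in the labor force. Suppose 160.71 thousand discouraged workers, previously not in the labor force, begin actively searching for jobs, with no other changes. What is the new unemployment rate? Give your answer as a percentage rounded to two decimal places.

New unemployment rate ≈ 15.45%.

Initially, labor force = 1,727.87 + 155.14 = 1,883.01 thousand, so u = 155.14/1,883.01 = 8.24%.
After the change, unemployed and labor force both rise by 160.71 → E = 1,727.87, U = 315.85, labor force = 2,043.72 thousand.
New unemployment rate = 315.85 / 2,043.72 = 15.45%.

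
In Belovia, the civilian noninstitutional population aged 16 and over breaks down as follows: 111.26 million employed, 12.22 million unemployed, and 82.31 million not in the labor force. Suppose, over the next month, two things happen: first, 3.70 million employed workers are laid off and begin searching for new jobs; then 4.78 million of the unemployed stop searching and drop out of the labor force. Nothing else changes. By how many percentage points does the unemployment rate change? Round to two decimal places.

The unemployment rate changes by −0.51 percentage points.

Initially, labor force = 111.26 + 12.22 = 123.48 million, so u = 12.22/123.48 = 9.90%.
After the first change, employed falls and unemployed rises by 3.70; labor force unchanged → E = 107.56, U = 15.92, labor force = 123.48 million.
After the second change, unemployed and labor force both fall by 4.78 → E = 107.56, U = 11.14, labor force = 118.70 million.
New unemployment rate = 11.14 / 118.70 = 9.39%.
Change = 9.39% − 9.90% = −0.51 percentage points.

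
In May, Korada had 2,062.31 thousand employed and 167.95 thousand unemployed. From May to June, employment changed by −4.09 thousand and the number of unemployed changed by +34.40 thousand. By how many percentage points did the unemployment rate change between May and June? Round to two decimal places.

The unemployment rate changed by +1.42 percentage points.

May: labor force = 2,062.31 + 167.95 = 2,230.26; u = 167.95/2,230.26 = 7.53%.
June: labor force = 2,058.22 + 202.35 = 2,260.57; u = 202.35/2,260.57 = 8.95%.
Change = 8.95% − 7.53% = +1.42 pp.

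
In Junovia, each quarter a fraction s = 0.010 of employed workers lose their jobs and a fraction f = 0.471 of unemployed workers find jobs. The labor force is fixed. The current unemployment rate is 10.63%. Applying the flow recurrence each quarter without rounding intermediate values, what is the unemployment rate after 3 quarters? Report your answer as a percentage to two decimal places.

Unemployment rate after three quarters ≈ 3.27%.

With a fixed labor force, u_{t+1} = u_t + s·(1−u_t) − f·u_t = u_t·(1−s−f) + s.
Here 1−s−f = 0.519 and s = 0.010.
u_1 = 0.106300 × 0.519 + 0.010 = 0.065170.
u_2 = 0.065170 × 0.519 + 0.010 = 0.043823.
u_3 = 0.043823 × 0.519 + 0.010 = 0.032744.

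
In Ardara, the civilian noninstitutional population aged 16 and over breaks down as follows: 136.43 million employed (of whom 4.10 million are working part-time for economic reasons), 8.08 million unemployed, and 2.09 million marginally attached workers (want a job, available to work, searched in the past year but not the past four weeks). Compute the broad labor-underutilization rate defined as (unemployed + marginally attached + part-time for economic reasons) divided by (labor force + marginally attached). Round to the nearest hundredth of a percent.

Labor force = 136.43 + 8.08 = 144.51 million.
Numerator = 8.08 + 2.09 + 4.10 = 14.27 million.
Denominator = 144.51 + 2.09 = 146.60 million.
Broad rate = 14.27 / 146.60 = 9.73%.

Broad underutilization rate ≈ 9.73%.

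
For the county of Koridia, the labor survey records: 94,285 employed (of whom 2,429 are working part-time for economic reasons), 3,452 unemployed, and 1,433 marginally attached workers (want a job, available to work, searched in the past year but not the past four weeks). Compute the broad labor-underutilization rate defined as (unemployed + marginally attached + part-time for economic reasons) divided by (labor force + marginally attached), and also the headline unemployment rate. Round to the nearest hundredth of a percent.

Labor force = 94,285 + 3,452 = 97,737.
Numerator = 3,452 + 1,433 + 2,429 = 7,314.
Denominator = 97,737 + 1,433 = 99,170.
Broad rate = 7,314 / 99,170 = 7.38%.
Headline unemployment rate = 3,452 / 97,737 = 3.53%.

Broad underutilization rate ≈ 7.38%; headline unemployment rate ≈ 3.53%.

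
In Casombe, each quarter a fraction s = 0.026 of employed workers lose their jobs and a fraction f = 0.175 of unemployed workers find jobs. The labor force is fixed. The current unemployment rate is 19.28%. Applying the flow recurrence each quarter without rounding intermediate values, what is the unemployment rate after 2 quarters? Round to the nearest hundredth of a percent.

With a fixed labor force, u_{t+1} = u_t + s·(1−u_t) − f·u_t = u_t·(1−s−f) + s.
Here 1−s−f = 0.799 and s = 0.026.
u_1 = 0.192800 × 0.799 + 0.026 = 0.180047.
u_2 = 0.180047 × 0.799 + 0.026 = 0.169858.

Unemployment rate after two quarters ≈ 16.99%.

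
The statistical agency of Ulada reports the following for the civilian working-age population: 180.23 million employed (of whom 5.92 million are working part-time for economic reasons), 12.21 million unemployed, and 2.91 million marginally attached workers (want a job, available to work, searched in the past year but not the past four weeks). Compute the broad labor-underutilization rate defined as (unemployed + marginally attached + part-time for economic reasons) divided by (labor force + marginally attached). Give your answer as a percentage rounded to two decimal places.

Broad underutilization rate ≈ 10.77%.

Labor force = 180.23 + 12.21 = 192.44 million.
Numerator = 12.21 + 2.91 + 5.92 = 21.04 million.
Denominator = 192.44 + 2.91 = 195.35 million.
Broad rate = 21.04 / 195.35 = 10.77%.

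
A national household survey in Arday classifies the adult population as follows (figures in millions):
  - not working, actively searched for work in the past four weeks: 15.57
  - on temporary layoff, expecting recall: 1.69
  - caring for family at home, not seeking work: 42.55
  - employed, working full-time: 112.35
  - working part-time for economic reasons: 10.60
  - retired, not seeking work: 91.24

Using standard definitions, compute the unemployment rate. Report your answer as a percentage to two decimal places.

Unemployment rate ≈ 12.31%.

Employed = 112.35 + 10.60 = 122.95 million (anyone who worked, including part-time for economic reasons, counts as employed).
Unemployed = 15.57 + 1.69 = 17.26 million (jobless and actively searching, or on temporary layoff).
Labor force = 122.95 + 17.26 = 140.21 million.
Unemployment rate = 17.26 / 140.21 = 12.31%.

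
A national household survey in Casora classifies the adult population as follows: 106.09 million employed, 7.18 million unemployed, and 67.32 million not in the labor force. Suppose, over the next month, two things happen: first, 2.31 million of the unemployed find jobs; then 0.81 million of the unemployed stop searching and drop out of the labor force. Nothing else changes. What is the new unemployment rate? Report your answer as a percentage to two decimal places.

New unemployment rate ≈ 3.61%.

Initially, labor force = 106.09 + 7.18 = 113.27 million, so u = 7.18/113.27 = 6.34%.
After the first change, unemployed falls and employed rises by 2.31; labor force unchanged → E = 108.40, U = 4.87, labor force = 113.27 million.
After the second change, unemployed and labor force both fall by 0.81 → E = 108.40, U = 4.06, labor force = 112.46 million.
New unemployment rate = 4.06 / 112.46 = 3.61%.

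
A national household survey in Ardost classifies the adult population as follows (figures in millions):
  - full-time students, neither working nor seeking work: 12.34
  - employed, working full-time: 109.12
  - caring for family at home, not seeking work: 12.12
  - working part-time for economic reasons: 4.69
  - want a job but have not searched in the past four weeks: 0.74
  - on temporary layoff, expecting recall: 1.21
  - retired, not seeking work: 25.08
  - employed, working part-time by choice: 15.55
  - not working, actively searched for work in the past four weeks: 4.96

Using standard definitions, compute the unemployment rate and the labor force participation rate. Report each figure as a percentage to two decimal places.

Employed = 109.12 + 4.69 + 15.55 = 129.36 million (anyone who worked, including part-time for economic reasons, counts as employed).
Unemployed = 1.21 + 4.96 = 6.17 million (jobless and actively searching, or on temporary layoff).
Labor force = 129.36 + 6.17 = 135.53 million.
Not in labor force = 12.34 + 12.12 + 0.74 + 25.08 = 50.28 million (those not working and not actively searching are outside the labor force — including those who want a job but have given up searching).
Civilian working-age population = 135.53 + 50.28 = 185.81 million.
Unemployment rate = 6.17 / 135.53 = 4.55%.
Labor force participation rate = 135.53 / 185.81 = 72.94%.

Unemployment rate ≈ 4.55%; labor force participation rate ≈ 72.94%.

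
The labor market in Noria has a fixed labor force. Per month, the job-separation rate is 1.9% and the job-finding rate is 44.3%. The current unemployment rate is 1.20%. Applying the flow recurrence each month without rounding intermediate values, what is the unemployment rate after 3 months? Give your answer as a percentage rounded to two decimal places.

With a fixed labor force, u_{t+1} = u_t + s·(1−u_t) − f·u_t = u_t·(1−s−f) + s.
Here 1−s−f = 0.538 and s = 0.019.
u_1 = 0.012000 × 0.538 + 0.019 = 0.025456.
u_2 = 0.025456 × 0.538 + 0.019 = 0.032695.
u_3 = 0.032695 × 0.538 + 0.019 = 0.036590.

Unemployment rate after three months ≈ 3.66%.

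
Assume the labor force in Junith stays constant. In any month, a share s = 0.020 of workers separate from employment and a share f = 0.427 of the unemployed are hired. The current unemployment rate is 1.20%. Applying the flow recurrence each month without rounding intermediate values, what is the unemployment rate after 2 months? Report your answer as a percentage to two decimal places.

With a fixed labor force, u_{t+1} = u_t + s·(1−u_t) − f·u_t = u_t·(1−s−f) + s.
Here 1−s−f = 0.553 and s = 0.020.
u_1 = 0.012000 × 0.553 + 0.020 = 0.026636.
u_2 = 0.026636 × 0.553 + 0.020 = 0.034730.

Unemployment rate after two months ≈ 3.47%.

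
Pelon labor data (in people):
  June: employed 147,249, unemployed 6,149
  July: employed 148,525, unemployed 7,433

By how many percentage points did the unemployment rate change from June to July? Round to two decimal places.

The unemployment rate changed by +0.76 percentage points.

June: labor force = 147,249 + 6,149 = 153,398; u = 6,149/153,398 = 4.01%.
July: labor force = 148,525 + 7,433 = 155,958; u = 7,433/155,958 = 4.77%.
Change = 4.77% − 4.01% = +0.76 pp.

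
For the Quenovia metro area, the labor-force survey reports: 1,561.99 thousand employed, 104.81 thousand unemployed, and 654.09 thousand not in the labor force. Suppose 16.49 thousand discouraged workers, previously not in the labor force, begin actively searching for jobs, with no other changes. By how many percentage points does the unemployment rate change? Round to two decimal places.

The unemployment rate changes by +0.92 percentage points.

Initially, labor force = 1,561.99 + 104.81 = 1,666.80 thousand, so u = 104.81/1,666.80 = 6.29%.
After the change, unemployed and labor force both rise by 16.49 → E = 1,561.99, U = 121.30, labor force = 1,683.29 thousand.
New unemployment rate = 121.30 / 1,683.29 = 7.21%.
Change = 7.21% − 6.29% = +0.92 percentage points.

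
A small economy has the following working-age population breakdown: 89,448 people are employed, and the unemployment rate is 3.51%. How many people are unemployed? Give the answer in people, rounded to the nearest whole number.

About 3,254 are unemployed.

Let U be the number unemployed. The labor force is E + U, and U/(E+U) = 0.0351.
So U = 0.0351 × 89,448 / (1 − 0.0351) = 3139.62 / 0.9649 ≈ 3,254.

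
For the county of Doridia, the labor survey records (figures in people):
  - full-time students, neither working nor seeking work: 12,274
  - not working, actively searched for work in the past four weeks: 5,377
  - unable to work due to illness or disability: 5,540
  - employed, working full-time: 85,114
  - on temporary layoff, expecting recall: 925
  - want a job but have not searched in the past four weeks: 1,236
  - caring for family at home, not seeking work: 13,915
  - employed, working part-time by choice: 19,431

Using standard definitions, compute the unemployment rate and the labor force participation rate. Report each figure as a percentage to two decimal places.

Unemployment rate ≈ 5.69%; labor force participation rate ≈ 77.08%.

Employed = 85,114 + 19,431 = 104,545.
Unemployed = 5,377 + 925 = 6,302 (jobless and actively searching, or on temporary layoff).
Labor force = 104,545 + 6,302 = 110,847.
Not in labor force = 12,274 + 5,540 + 1,236 + 13,915 = 32,965 (those not working and not actively searching are outside the labor force — including those who want a job but have given up searching).
Civilian working-age population = 110,847 + 32,965 = 143,812.
Unemployment rate = 6,302 / 110,847 = 5.69%.
Labor force participation rate = 110,847 / 143,812 = 77.08%.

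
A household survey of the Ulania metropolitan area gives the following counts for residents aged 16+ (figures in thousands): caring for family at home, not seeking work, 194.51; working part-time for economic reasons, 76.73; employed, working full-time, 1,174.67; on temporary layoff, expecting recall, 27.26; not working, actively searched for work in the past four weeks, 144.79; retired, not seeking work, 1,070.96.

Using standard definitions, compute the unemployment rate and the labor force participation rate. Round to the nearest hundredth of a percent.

Employed = 76.73 + 1,174.67 = 1,251.40 thousand (anyone who worked, including part-time for economic reasons, counts as employed).
Unemployed = 27.26 + 144.79 = 172.05 thousand (jobless and actively searching, or on temporary layoff).
Labor force = 1,251.40 + 172.05 = 1,423.45 thousand.
Not in labor force = 194.51 + 1,070.96 = 1,265.47 thousand (those not working and not actively searching are outside the labor force).
Civilian working-age population = 1,423.45 + 1,265.47 = 2,688.92 thousand.
Unemployment rate = 172.05 / 1,423.45 = 12.09%.
Labor force participation rate = 1,423.45 / 2,688.92 = 52.94%.

Unemployment rate ≈ 12.09%; labor force participation rate ≈ 52.94%.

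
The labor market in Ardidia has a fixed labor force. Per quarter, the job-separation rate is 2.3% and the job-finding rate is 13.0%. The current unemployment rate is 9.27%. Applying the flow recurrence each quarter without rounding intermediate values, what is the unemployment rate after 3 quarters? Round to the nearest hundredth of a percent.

With a fixed labor force, u_{t+1} = u_t + s·(1−u_t) − f·u_t = u_t·(1−s−f) + s.
Here 1−s−f = 0.847 and s = 0.023.
u_1 = 0.092700 × 0.847 + 0.023 = 0.101517.
u_2 = 0.101517 × 0.847 + 0.023 = 0.108985.
u_3 = 0.108985 × 0.847 + 0.023 = 0.115310.

Unemployment rate after three quarters ≈ 11.53%.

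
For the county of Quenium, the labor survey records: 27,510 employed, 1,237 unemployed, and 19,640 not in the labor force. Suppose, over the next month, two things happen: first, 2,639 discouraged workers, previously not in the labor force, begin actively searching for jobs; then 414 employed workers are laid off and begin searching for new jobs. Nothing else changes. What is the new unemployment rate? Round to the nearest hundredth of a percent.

New unemployment rate ≈ 13.67%.

Initially, labor force = 27,510 + 1,237 = 28,747, so u = 1,237/28,747 = 4.30%.
After the first change, unemployed and labor force both rise by 2,639 → E = 27,510, U = 3,876, labor force = 31,386.
After the second change, employed falls and unemployed rises by 414; labor force unchanged → E = 27,096, U = 4,290, labor force = 31,386.
New unemployment rate = 4,290 / 31,386 = 13.67%.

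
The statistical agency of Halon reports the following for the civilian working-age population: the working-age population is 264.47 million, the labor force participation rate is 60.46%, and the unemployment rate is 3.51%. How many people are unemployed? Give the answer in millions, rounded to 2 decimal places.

Labor force = 0.6046 × 264.47 = 159.90 million.
Unemployed = 0.0351 × 159.90 ≈ 5.61 million.

About 5.61 million are unemployed.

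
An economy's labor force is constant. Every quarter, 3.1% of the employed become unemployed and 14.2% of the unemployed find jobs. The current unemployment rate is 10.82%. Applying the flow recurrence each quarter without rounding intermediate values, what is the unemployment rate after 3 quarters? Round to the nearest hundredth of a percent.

With a fixed labor force, u_{t+1} = u_t + s·(1−u_t) − f·u_t = u_t·(1−s−f) + s.
Here 1−s−f = 0.827 and s = 0.031.
u_1 = 0.108200 × 0.827 + 0.031 = 0.120481.
u_2 = 0.120481 × 0.827 + 0.031 = 0.130638.
u_3 = 0.130638 × 0.827 + 0.031 = 0.139038.

Unemployment rate after three quarters ≈ 13.90%.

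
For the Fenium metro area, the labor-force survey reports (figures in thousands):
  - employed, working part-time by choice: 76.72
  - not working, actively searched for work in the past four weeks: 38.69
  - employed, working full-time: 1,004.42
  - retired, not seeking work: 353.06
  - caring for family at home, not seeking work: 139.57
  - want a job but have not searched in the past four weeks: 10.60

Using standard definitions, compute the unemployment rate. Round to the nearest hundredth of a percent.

Employed = 76.72 + 1,004.42 = 1,081.14 thousand.
Unemployed = 38.69 thousand.
Labor force = 1,081.14 + 38.69 = 1,119.83 thousand.
Unemployment rate = 38.69 / 1,119.83 = 3.45%.

Unemployment rate ≈ 3.45%.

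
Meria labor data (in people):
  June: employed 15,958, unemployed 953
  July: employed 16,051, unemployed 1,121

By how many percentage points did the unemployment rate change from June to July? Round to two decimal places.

The unemployment rate changed by +0.89 percentage points.

June: labor force = 15,958 + 953 = 16,911; u = 953/16,911 = 5.64%.
July: labor force = 16,051 + 1,121 = 17,172; u = 1,121/17,172 = 6.53%.
Change = 6.53% − 5.64% = +0.89 pp.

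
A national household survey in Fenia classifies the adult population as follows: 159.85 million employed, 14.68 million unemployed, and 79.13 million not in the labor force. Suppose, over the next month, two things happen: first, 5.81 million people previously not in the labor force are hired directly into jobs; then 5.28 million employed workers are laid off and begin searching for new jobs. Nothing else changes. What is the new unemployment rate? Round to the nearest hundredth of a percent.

New unemployment rate ≈ 11.07%.

Initially, labor force = 159.85 + 14.68 = 174.53 million, so u = 14.68/174.53 = 8.41%.
After the first change, employed and labor force both rise by 5.81; unemployed unchanged → E = 165.66, U = 14.68, labor force = 180.34 million.
After the second change, employed falls and unemployed rises by 5.28; labor force unchanged → E = 160.38, U = 19.96, labor force = 180.34 million.
New unemployment rate = 19.96 / 180.34 = 11.07%.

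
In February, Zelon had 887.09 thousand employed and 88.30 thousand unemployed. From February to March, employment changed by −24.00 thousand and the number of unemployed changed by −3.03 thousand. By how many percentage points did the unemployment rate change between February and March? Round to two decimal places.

February: labor force = 887.09 + 88.30 = 975.39; u = 88.30/975.39 = 9.05%.
March: labor force = 863.09 + 85.27 = 948.36; u = 85.27/948.36 = 8.99%.
Change = 8.99% − 9.05% = −0.06 pp.

The unemployment rate changed by −0.06 percentage points.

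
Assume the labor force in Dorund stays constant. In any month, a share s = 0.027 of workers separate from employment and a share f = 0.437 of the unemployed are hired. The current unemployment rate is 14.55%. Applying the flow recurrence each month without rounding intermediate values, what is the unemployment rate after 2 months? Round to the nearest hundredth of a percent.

Unemployment rate after two months ≈ 8.33%.

With a fixed labor force, u_{t+1} = u_t + s·(1−u_t) − f·u_t = u_t·(1−s−f) + s.
Here 1−s−f = 0.536 and s = 0.027.
u_1 = 0.145500 × 0.536 + 0.027 = 0.104988.
u_2 = 0.104988 × 0.536 + 0.027 = 0.083274.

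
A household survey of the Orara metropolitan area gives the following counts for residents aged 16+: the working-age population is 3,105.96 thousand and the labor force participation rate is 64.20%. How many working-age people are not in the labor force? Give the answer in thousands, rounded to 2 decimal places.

About 1,111.93 thousand are not in the labor force.

Share not in the labor force = 1 − 0.6420 = 0.3580.
Not in labor force = 0.3580 × 3,105.96 ≈ 1,111.93 thousand.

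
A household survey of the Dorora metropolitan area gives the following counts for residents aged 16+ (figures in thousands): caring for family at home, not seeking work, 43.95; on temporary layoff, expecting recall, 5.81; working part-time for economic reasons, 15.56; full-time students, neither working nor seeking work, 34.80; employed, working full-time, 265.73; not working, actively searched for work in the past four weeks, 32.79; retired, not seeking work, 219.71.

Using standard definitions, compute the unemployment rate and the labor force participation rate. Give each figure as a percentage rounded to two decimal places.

Unemployment rate ≈ 12.07%; labor force participation rate ≈ 51.73%.

Employed = 15.56 + 265.73 = 281.29 thousand (anyone who worked, including part-time for economic reasons, counts as employed).
Unemployed = 5.81 + 32.79 = 38.60 thousand (jobless and actively searching, or on temporary layoff).
Labor force = 281.29 + 38.60 = 319.89 thousand.
Not in labor force = 43.95 + 34.80 + 219.71 = 298.46 thousand (those not working and not actively searching are outside the labor force).
Civilian working-age population = 319.89 + 298.46 = 618.35 thousand.
Unemployment rate = 38.60 / 319.89 = 12.07%.
Labor force participation rate = 319.89 / 618.35 = 51.73%.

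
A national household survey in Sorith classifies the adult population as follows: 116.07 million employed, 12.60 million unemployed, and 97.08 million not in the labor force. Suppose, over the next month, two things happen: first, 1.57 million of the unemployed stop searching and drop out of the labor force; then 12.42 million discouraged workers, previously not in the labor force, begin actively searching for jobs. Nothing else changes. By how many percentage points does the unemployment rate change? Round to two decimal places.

Initially, labor force = 116.07 + 12.60 = 128.67 million, so u = 12.60/128.67 = 9.79%.
After the first change, unemployed and labor force both fall by 1.57 → E = 116.07, U = 11.03, labor force = 127.10 million.
After the second change, unemployed and labor force both rise by 12.42 → E = 116.07, U = 23.45, labor force = 139.52 million.
New unemployment rate = 23.45 / 139.52 = 16.81%.
Change = 16.81% − 9.79% = +7.02 percentage points.

The unemployment rate changes by +7.02 percentage points.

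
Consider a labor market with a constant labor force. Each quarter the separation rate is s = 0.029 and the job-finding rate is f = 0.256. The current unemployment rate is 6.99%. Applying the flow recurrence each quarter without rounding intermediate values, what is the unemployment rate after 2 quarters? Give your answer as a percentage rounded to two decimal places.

Unemployment rate after two quarters ≈ 8.55%.

With a fixed labor force, u_{t+1} = u_t + s·(1−u_t) − f·u_t = u_t·(1−s−f) + s.
Here 1−s−f = 0.715 and s = 0.029.
u_1 = 0.069900 × 0.715 + 0.029 = 0.078979.
u_2 = 0.078979 × 0.715 + 0.029 = 0.085470.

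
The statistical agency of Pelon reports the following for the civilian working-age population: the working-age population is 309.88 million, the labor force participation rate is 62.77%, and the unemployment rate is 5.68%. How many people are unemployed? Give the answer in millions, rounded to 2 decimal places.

Labor force = 0.6277 × 309.88 = 194.51 million.
Unemployed = 0.0568 × 194.51 ≈ 11.05 million.

About 11.05 million are unemployed.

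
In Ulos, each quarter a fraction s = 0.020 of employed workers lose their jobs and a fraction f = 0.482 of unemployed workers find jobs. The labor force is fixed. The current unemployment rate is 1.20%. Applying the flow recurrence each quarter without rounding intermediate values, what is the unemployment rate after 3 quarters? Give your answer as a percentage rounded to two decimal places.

With a fixed labor force, u_{t+1} = u_t + s·(1−u_t) − f·u_t = u_t·(1−s−f) + s.
Here 1−s−f = 0.498 and s = 0.020.
u_1 = 0.012000 × 0.498 + 0.020 = 0.025976.
u_2 = 0.025976 × 0.498 + 0.020 = 0.032936.
u_3 = 0.032936 × 0.498 + 0.020 = 0.036402.

Unemployment rate after three quarters ≈ 3.64%.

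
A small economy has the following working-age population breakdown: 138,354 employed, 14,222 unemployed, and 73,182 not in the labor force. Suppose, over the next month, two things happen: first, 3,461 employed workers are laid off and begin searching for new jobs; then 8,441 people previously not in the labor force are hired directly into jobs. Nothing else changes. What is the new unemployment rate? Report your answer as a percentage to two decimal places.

New unemployment rate ≈ 10.98%.

Initially, labor force = 138,354 + 14,222 = 152,576, so u = 14,222/152,576 = 9.32%.
After the first change, employed falls and unemployed rises by 3,461; labor force unchanged → E = 134,893, U = 17,683, labor force = 152,576.
After the second change, employed and labor force both rise by 8,441; unemployed unchanged → E = 143,334, U = 17,683, labor force = 161,017.
New unemployment rate = 17,683 / 161,017 = 10.98%.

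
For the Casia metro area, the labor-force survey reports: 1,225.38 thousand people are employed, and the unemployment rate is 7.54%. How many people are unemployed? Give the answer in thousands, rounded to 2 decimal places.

Let U be the number unemployed. The labor force is E + U, and U/(E+U) = 0.0754.
So U = 0.0754 × 1,225.38 / (1 − 0.0754) = 92.3937 / 0.9246 ≈ 99.93 thousand.

About 99.93 thousand are unemployed.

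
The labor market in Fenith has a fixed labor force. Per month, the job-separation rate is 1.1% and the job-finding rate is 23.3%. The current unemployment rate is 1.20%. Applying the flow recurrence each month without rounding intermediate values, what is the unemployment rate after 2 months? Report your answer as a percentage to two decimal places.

With a fixed labor force, u_{t+1} = u_t + s·(1−u_t) − f·u_t = u_t·(1−s−f) + s.
Here 1−s−f = 0.756 and s = 0.011.
u_1 = 0.012000 × 0.756 + 0.011 = 0.020072.
u_2 = 0.020072 × 0.756 + 0.011 = 0.026174.

Unemployment rate after two months ≈ 2.62%.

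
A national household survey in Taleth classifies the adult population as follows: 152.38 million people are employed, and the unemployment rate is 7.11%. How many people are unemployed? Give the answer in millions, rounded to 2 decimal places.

About 11.66 million are unemployed.

Let U be the number unemployed. The labor force is E + U, and U/(E+U) = 0.0711.
So U = 0.0711 × 152.38 / (1 − 0.0711) = 10.8342 / 0.9289 ≈ 11.66 million.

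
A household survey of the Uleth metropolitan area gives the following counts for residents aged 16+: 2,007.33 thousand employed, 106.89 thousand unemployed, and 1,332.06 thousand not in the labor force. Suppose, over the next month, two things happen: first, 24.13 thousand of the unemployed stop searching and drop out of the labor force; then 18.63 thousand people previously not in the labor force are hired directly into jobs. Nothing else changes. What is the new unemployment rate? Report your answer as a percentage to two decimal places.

New unemployment rate ≈ 3.92%.

Initially, labor force = 2,007.33 + 106.89 = 2,114.22 thousand, so u = 106.89/2,114.22 = 5.06%.
After the first change, unemployed and labor force both fall by 24.13 → E = 2,007.33, U = 82.76, labor force = 2,090.09 thousand.
After the second change, employed and labor force both rise by 18.63; unemployed unchanged → E = 2,025.96, U = 82.76, labor force = 2,108.72 thousand.
New unemployment rate = 82.76 / 2,108.72 = 3.92%.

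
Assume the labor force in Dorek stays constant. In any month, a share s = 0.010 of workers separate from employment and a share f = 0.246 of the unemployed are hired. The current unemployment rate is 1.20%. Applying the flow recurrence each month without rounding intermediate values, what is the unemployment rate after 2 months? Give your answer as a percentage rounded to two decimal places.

With a fixed labor force, u_{t+1} = u_t + s·(1−u_t) − f·u_t = u_t·(1−s−f) + s.
Here 1−s−f = 0.744 and s = 0.010.
u_1 = 0.012000 × 0.744 + 0.010 = 0.018928.
u_2 = 0.018928 × 0.744 + 0.010 = 0.024082.

Unemployment rate after two months ≈ 2.41%.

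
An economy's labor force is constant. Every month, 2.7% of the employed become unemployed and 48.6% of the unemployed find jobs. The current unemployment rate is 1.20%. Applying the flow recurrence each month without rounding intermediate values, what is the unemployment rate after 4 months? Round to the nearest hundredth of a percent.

With a fixed labor force, u_{t+1} = u_t + s·(1−u_t) − f·u_t = u_t·(1−s−f) + s.
Here 1−s−f = 0.487 and s = 0.027.
u_1 = 0.012000 × 0.487 + 0.027 = 0.032844.
u_2 = 0.032844 × 0.487 + 0.027 = 0.042995.
u_3 = 0.042995 × 0.487 + 0.027 = 0.047939.
u_4 = 0.047939 × 0.487 + 0.027 = 0.050346.

Unemployment rate after four months ≈ 5.03%.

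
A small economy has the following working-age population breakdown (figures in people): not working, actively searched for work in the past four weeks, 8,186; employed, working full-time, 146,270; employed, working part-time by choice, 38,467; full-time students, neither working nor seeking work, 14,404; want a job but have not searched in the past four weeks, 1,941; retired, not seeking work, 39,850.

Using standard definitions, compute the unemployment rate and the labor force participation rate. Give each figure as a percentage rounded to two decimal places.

Unemployment rate ≈ 4.24%; labor force participation rate ≈ 77.44%.

Employed = 146,270 + 38,467 = 184,737.
Unemployed = 8,186.
Labor force = 184,737 + 8,186 = 192,923.
Not in labor force = 14,404 + 1,941 + 39,850 = 56,195 (those not working and not actively searching are outside the labor force — including those who want a job but have given up searching).
Civilian working-age population = 192,923 + 56,195 = 249,118.
Unemployment rate = 8,186 / 192,923 = 4.24%.
Labor force participation rate = 192,923 / 249,118 = 77.44%.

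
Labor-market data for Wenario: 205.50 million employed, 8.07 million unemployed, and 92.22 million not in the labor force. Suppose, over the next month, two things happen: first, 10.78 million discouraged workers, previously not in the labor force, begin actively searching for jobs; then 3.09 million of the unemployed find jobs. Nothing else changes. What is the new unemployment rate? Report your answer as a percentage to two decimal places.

Initially, labor force = 205.50 + 8.07 = 213.57 million, so u = 8.07/213.57 = 3.78%.
After the first change, unemployed and labor force both rise by 10.78 → E = 205.50, U = 18.85, labor force = 224.35 million.
After the second change, unemployed falls and employed rises by 3.09; labor force unchanged → E = 208.59, U = 15.76, labor force = 224.35 million.
New unemployment rate = 15.76 / 224.35 = 7.02%.

New unemployment rate ≈ 7.02%.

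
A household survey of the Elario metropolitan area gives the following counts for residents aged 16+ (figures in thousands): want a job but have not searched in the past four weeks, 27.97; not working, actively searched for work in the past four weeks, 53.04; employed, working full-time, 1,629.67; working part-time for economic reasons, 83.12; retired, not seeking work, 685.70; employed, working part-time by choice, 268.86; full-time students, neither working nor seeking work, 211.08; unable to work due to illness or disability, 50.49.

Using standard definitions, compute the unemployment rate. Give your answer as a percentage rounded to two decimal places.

Employed = 1,629.67 + 83.12 + 268.86 = 1,981.65 thousand (anyone who worked, including part-time for economic reasons, counts as employed).
Unemployed = 53.04 thousand.
Labor force = 1,981.65 + 53.04 = 2,034.69 thousand.
Unemployment rate = 53.04 / 2,034.69 = 2.61%.

Unemployment rate ≈ 2.61%.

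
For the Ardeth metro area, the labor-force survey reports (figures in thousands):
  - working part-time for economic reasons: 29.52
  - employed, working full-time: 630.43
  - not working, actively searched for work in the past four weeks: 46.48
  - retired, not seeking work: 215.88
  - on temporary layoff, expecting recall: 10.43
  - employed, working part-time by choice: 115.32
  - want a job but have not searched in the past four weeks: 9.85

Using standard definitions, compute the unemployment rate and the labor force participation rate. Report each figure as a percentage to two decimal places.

Employed = 29.52 + 630.43 + 115.32 = 775.27 thousand (anyone who worked, including part-time for economic reasons, counts as employed).
Unemployed = 46.48 + 10.43 = 56.91 thousand (jobless and actively searching, or on temporary layoff).
Labor force = 775.27 + 56.91 = 832.18 thousand.
Not in labor force = 215.88 + 9.85 = 225.73 thousand (those not working and not actively searching are outside the labor force — including those who want a job but have given up searching).
Civilian working-age population = 832.18 + 225.73 = 1,057.91 thousand.
Unemployment rate = 56.91 / 832.18 = 6.84%.
Labor force participation rate = 832.18 / 1,057.91 = 78.66%.

Unemployment rate ≈ 6.84%; labor force participation rate ≈ 78.66%.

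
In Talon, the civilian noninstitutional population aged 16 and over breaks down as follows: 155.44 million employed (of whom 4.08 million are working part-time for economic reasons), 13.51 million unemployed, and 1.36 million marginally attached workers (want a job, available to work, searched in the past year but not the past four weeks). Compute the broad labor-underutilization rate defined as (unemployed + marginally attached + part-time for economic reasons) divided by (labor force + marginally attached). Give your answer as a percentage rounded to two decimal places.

Broad underutilization rate ≈ 11.13%.

Labor force = 155.44 + 13.51 = 168.95 million.
Numerator = 13.51 + 1.36 + 4.08 = 18.95 million.
Denominator = 168.95 + 1.36 = 170.31 million.
Broad rate = 18.95 / 170.31 = 11.13%.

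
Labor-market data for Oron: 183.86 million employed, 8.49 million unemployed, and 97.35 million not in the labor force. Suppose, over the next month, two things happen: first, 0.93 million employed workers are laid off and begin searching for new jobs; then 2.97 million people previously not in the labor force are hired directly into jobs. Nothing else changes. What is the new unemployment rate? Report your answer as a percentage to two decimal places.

Initially, labor force = 183.86 + 8.49 = 192.35 million, so u = 8.49/192.35 = 4.41%.
After the first change, employed falls and unemployed rises by 0.93; labor force unchanged → E = 182.93, U = 9.42, labor force = 192.35 million.
After the second change, employed and labor force both rise by 2.97; unemployed unchanged → E = 185.90, U = 9.42, labor force = 195.32 million.
New unemployment rate = 9.42 / 195.32 = 4.82%.

New unemployment rate ≈ 4.82%.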